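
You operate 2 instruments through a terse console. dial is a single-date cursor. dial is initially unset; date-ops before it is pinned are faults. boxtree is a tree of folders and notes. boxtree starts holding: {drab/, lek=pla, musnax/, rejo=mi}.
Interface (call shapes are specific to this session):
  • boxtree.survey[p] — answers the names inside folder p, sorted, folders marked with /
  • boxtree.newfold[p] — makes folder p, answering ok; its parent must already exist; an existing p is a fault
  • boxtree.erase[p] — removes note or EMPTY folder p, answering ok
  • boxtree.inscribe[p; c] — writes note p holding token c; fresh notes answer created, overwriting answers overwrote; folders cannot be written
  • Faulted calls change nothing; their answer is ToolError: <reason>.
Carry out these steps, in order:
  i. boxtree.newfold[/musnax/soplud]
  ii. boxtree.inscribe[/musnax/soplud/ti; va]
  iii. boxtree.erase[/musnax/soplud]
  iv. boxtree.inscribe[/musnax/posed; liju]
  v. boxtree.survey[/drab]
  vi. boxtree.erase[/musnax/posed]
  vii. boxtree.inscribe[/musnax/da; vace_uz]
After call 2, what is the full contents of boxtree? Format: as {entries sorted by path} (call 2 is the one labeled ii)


Answer: {drab/, lek=pla, musnax/, musnax/soplud/, musnax/soplud/ti=va, rejo=mi}

Derivation:
Using boxtree.newfold on p→/musnax/soplud, and get ok.
I run boxtree.inscribe on p→/musnax/soplud/ti, c→va, and get created.
I use boxtree.erase on p→/musnax/soplud, yielding ToolError: not empty.
I call boxtree.inscribe on p→/musnax/posed, c→liju, and get created.
Using boxtree.survey on p→/drab, which returns [].
I run boxtree.erase on p→/musnax/posed, and observe ok.
Next I call boxtree.inscribe on p→/musnax/da, c→vace_uz, → created.


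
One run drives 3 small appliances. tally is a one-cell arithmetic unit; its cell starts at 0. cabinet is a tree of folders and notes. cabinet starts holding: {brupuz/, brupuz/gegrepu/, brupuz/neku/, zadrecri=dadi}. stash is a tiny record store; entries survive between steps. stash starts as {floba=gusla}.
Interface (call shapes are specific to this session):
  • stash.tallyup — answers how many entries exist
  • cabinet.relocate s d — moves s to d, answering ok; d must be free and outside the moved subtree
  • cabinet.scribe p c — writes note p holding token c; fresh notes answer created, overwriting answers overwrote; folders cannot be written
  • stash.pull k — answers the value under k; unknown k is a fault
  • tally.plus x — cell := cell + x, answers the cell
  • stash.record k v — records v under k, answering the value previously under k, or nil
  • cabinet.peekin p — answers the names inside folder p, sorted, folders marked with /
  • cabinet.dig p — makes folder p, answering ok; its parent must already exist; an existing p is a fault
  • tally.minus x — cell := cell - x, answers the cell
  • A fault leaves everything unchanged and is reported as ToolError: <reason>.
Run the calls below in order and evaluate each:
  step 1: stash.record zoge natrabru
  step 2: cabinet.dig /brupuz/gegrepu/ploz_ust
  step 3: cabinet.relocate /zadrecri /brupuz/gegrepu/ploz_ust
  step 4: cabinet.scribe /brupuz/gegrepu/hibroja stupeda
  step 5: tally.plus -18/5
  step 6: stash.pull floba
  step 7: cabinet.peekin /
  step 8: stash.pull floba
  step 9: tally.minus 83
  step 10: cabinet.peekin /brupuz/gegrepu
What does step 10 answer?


Answer: [hibroja, ploz_ust/]

Derivation:
% stash.record(k→zoge, v→natrabru) == nil
% cabinet.dig(p→/brupuz/gegrepu/ploz_ust) == ok
% cabinet.relocate(s→/zadrecri, d→/brupuz/gegrepu/ploz_ust) == ToolError: exists
% cabinet.scribe(p→/brupuz/gegrepu/hibroja, c→stupeda) == created
% tally.plus(x→-18/5) == -18/5
% stash.pull(k→floba) == gusla
% cabinet.peekin(p→/) == [brupuz/, zadrecri]
% stash.pull(k→floba) == gusla
% tally.minus(x→83) == -433/5
% cabinet.peekin(p→/brupuz/gegrepu) == [hibroja, ploz_ust/]


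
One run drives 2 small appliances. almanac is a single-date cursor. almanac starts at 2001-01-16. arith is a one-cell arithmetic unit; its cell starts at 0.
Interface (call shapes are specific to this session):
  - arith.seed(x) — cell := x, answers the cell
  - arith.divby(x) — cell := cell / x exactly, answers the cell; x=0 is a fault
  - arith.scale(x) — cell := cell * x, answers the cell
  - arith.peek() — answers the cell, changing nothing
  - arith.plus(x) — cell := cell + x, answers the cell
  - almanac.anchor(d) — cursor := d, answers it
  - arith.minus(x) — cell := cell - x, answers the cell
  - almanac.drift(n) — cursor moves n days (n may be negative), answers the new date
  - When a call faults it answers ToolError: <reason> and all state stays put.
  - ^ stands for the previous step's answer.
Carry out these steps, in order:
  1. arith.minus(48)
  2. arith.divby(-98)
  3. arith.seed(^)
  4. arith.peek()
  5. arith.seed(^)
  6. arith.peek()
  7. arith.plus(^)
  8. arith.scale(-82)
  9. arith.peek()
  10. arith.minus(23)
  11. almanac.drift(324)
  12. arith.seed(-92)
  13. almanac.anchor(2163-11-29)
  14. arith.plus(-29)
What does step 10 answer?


Answer: -5063/49

Derivation:
→ arith.minus(x→48)
← -48
→ arith.divby(x→-98)
← 24/49
→ arith.seed(x→^)
← 24/49
→ arith.peek()
← 24/49
→ arith.seed(x→^)
← 24/49
→ arith.peek()
← 24/49
→ arith.plus(x→^)
← 48/49
→ arith.scale(x→-82)
← -3936/49
→ arith.peek()
← -3936/49
→ arith.minus(x→23)
← -5063/49
→ almanac.drift(n→324)
← 2001-12-06
→ arith.seed(x→-92)
← -92
→ almanac.anchor(d→2163-11-29)
← 2163-11-29
→ arith.plus(x→-29)
← -121


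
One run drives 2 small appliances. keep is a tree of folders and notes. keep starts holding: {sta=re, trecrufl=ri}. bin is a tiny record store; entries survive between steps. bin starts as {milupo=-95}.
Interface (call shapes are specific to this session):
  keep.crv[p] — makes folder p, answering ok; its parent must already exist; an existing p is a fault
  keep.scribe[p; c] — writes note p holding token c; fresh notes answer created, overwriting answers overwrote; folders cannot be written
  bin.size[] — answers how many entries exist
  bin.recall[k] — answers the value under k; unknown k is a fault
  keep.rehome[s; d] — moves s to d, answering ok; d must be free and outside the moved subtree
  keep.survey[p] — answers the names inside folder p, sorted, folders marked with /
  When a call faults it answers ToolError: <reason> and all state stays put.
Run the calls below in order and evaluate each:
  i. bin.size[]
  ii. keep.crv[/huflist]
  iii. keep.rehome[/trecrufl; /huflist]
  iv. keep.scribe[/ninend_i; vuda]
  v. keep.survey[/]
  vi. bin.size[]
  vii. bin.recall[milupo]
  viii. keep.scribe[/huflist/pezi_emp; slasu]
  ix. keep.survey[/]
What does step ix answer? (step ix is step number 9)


>>> size
  1
>>> crv p: /huflist
  ok
>>> rehome s: /trecrufl d: /huflist
  ToolError: exists
>>> scribe p: /ninend_i c: vuda
  created
>>> survey p: /
  [huflist/, ninend_i, sta, trecrufl]
>>> size
  1
>>> recall k: milupo
  -95
>>> scribe p: /huflist/pezi_emp c: slasu
  created
>>> survey p: /
  [huflist/, ninend_i, sta, trecrufl]

Answer: [huflist/, ninend_i, sta, trecrufl]


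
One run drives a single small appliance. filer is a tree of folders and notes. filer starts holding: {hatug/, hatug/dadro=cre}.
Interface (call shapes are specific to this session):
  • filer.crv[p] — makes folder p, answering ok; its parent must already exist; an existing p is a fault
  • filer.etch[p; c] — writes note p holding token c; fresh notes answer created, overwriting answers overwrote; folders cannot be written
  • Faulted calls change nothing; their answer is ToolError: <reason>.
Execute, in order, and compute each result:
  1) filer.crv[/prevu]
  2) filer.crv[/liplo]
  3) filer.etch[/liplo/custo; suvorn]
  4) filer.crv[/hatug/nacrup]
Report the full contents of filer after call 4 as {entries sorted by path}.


Answer: {hatug/, hatug/dadro=cre, hatug/nacrup/, liplo/, liplo/custo=suvorn, prevu/}

Derivation:
! crv(p='/prevu') : ok
! crv(p='/liplo') : ok
! etch(p='/liplo/custo', c='suvorn') : created
! crv(p='/hatug/nacrup') : ok


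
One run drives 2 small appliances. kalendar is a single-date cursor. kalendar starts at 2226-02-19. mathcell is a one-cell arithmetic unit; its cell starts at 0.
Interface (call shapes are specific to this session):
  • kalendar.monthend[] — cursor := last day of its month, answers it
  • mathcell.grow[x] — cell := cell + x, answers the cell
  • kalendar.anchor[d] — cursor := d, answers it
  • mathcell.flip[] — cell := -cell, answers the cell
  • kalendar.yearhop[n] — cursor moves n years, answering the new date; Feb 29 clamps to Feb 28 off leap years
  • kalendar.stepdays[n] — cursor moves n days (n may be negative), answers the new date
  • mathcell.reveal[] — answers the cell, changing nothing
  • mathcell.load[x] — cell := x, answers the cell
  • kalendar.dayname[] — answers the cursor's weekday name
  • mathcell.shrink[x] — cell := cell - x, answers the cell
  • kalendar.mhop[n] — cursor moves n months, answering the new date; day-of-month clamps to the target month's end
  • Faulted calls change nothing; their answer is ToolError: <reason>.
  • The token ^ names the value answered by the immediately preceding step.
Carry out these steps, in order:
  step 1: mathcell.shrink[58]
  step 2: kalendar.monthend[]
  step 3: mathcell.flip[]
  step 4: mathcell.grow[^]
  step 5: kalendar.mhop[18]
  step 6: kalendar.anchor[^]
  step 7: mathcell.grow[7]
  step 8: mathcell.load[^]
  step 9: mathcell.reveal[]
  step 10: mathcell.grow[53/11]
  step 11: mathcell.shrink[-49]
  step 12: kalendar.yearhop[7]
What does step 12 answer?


==> mathcell.shrink(x='58')
<== -58
==> kalendar.monthend()
<== 2226-02-28
==> mathcell.flip()
<== 58
==> mathcell.grow(x='^')
<== 116
==> kalendar.mhop(n='18')
<== 2227-08-28
==> kalendar.anchor(d='^')
<== 2227-08-28
==> mathcell.grow(x='7')
<== 123
==> mathcell.load(x='^')
<== 123
==> mathcell.reveal()
<== 123
==> mathcell.grow(x='53/11')
<== 1406/11
==> mathcell.shrink(x='-49')
<== 1945/11
==> kalendar.yearhop(n='7')
<== 2234-08-28

Answer: 2234-08-28


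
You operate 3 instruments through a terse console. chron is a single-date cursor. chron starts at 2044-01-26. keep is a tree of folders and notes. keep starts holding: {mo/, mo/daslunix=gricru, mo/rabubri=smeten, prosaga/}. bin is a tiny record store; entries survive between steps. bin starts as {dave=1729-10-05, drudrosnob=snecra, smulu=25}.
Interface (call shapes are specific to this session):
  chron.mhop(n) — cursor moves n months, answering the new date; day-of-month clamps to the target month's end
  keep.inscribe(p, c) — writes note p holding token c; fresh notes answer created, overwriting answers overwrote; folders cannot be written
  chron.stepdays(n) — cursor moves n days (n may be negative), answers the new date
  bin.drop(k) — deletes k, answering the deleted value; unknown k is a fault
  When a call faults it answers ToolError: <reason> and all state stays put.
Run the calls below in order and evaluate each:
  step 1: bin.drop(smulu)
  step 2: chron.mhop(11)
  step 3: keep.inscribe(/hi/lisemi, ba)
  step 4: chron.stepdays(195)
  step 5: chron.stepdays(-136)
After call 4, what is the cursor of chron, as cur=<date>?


I use drop with k→smulu, → 25.
I run mhop with n→11, and see 2044-12-26.
Calling inscribe with p→/hi/lisemi, c→ba, and get ToolError: no parent.
Next I call stepdays with n→195, and observe 2045-07-09.
I invoke stepdays with n→-136, which returns 2045-02-23.

Answer: cur=2045-07-09


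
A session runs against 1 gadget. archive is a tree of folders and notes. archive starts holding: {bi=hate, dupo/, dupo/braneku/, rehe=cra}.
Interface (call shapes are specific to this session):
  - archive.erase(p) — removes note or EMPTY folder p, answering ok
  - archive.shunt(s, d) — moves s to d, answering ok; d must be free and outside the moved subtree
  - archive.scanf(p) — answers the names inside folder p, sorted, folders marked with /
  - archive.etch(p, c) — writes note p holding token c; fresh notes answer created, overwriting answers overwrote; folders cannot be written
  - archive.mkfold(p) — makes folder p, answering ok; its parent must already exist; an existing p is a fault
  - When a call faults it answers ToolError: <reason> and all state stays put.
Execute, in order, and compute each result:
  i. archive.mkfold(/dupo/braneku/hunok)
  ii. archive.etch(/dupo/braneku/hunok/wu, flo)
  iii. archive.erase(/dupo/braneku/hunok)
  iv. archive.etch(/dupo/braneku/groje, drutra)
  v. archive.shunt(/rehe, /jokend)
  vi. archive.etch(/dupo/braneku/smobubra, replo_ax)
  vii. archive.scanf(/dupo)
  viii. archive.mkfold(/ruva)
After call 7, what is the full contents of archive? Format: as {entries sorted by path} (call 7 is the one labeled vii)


CALL archive.mkfold[p=/dupo/braneku/hunok]
RET  ok
CALL archive.etch[p=/dupo/braneku/hunok/wu; c=flo]
RET  created
CALL archive.erase[p=/dupo/braneku/hunok]
RET  ToolError: not empty
CALL archive.etch[p=/dupo/braneku/groje; c=drutra]
RET  created
CALL archive.shunt[s=/rehe; d=/jokend]
RET  ok
CALL archive.etch[p=/dupo/braneku/smobubra; c=replo_ax]
RET  created
CALL archive.scanf[p=/dupo]
RET  [braneku/]
CALL archive.mkfold[p=/ruva]
RET  ok

Answer: {bi=hate, dupo/, dupo/braneku/, dupo/braneku/groje=drutra, dupo/braneku/hunok/, dupo/braneku/hunok/wu=flo, dupo/braneku/smobubra=replo_ax, jokend=cra}


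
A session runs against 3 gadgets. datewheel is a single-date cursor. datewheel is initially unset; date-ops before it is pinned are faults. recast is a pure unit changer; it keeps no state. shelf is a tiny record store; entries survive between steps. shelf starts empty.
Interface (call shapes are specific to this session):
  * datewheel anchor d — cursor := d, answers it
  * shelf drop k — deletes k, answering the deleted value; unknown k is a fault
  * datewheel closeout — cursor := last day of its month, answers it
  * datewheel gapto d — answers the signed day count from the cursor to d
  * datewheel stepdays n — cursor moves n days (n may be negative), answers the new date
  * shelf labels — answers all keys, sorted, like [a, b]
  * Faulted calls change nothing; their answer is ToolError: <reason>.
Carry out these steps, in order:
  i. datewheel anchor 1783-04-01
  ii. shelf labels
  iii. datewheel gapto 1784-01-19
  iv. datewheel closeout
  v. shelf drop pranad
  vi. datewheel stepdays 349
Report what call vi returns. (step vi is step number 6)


Answer: 1784-04-13

Derivation:
I invoke datewheel anchor(d: 1783-04-01), → 1783-04-01.
Now I run shelf labels, which returns [].
Invoking datewheel gapto(d: 1784-01-19), — result: 293.
I invoke datewheel closeout(), and observe 1783-04-30.
Next I call shelf drop(k: pranad): ToolError: no such key pranad.
Next I call datewheel stepdays(n: 349), → 1784-04-13.


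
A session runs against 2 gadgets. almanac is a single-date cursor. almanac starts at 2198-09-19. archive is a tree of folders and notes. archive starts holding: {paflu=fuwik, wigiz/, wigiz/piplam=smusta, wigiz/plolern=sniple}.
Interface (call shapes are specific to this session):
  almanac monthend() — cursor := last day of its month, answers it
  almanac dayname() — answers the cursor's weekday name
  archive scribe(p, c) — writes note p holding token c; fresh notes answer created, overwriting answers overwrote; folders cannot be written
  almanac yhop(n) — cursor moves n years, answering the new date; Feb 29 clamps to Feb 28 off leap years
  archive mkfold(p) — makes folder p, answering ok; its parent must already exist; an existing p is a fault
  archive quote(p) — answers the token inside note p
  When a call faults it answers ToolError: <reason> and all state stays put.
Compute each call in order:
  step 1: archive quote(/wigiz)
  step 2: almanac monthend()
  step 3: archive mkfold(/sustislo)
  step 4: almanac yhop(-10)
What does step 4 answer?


Answer: 2188-09-30

Derivation:
! archive quote(/wigiz) => ToolError: is a directory
! almanac monthend() => 2198-09-30
! archive mkfold(/sustislo) => ok
! almanac yhop(-10) => 2188-09-30


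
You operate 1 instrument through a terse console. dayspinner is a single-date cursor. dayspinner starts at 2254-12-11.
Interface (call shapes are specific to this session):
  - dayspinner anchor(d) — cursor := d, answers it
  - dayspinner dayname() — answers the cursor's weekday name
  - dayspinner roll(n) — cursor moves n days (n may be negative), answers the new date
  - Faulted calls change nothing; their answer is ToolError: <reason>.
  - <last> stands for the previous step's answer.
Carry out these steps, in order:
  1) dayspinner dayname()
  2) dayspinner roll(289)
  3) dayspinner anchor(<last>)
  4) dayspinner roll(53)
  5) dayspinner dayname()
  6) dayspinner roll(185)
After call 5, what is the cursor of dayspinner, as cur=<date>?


% dayspinner dayname
[out] Monday
% dayspinner roll n: 289
[out] 2255-09-26
% dayspinner anchor d: <last>
[out] 2255-09-26
% dayspinner roll n: 53
[out] 2255-11-18
% dayspinner dayname
[out] Sunday
% dayspinner roll n: 185
[out] 2256-05-21

Answer: cur=2255-11-18


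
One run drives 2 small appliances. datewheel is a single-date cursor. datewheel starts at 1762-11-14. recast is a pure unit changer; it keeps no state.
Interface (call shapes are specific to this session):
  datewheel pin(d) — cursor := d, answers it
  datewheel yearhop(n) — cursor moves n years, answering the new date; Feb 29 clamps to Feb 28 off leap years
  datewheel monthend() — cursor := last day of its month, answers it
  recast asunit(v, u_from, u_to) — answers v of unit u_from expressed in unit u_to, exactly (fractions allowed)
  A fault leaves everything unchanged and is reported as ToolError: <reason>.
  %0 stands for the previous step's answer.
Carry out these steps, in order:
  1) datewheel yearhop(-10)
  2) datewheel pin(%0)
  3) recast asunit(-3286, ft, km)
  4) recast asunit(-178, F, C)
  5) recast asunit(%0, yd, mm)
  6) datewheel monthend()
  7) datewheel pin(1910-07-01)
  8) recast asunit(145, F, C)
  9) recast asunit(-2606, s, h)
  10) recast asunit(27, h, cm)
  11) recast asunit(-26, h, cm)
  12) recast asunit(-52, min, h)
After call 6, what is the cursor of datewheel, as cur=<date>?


Answer: cur=1752-11-30

Derivation:
% datewheel yearhop(n→-10) => 1752-11-14
% datewheel pin(d→%0) => 1752-11-14
% recast asunit(v→-3286, u_from→ft, u_to→km) => -625983/625000
% recast asunit(v→-178, u_from→F, u_to→C) => -350/3
% recast asunit(v→%0, u_from→yd, u_to→mm) => -106680
% datewheel monthend() => 1752-11-30
% datewheel pin(d→1910-07-01) => 1910-07-01
% recast asunit(v→145, u_from→F, u_to→C) => 565/9
% recast asunit(v→-2606, u_from→s, u_to→h) => -1303/1800
% recast asunit(v→27, u_from→h, u_to→cm) => ToolError: incompatible units
% recast asunit(v→-26, u_from→h, u_to→cm) => ToolError: incompatible units
% recast asunit(v→-52, u_from→min, u_to→h) => -13/15


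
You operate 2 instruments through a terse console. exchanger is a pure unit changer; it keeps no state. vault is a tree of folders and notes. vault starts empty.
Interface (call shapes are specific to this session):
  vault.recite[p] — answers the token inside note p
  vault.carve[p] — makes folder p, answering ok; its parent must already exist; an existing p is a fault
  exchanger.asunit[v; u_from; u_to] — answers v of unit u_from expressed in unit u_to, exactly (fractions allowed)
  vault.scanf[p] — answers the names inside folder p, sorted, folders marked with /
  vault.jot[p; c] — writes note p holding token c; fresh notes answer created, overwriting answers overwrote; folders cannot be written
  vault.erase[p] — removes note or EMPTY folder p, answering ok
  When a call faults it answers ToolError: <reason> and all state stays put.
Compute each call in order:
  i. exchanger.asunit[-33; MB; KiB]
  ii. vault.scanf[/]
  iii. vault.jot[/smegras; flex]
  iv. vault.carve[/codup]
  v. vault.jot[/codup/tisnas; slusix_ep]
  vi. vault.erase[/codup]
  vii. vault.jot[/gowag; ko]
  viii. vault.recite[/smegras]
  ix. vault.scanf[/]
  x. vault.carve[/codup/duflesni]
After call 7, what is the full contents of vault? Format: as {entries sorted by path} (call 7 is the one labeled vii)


Answer: {codup/, codup/tisnas=slusix_ep, gowag=ko, smegras=flex}

Derivation:
>>> exchanger.asunit v='-33' u_from='MB' u_to='KiB'
= -515625/16
>>> vault.scanf p='/'
= []
>>> vault.jot p='/smegras' c='flex'
= created
>>> vault.carve p='/codup'
= ok
>>> vault.jot p='/codup/tisnas' c='slusix_ep'
= created
>>> vault.erase p='/codup'
= ToolError: not empty
>>> vault.jot p='/gowag' c='ko'
= created
>>> vault.recite p='/smegras'
= flex
>>> vault.scanf p='/'
= [codup/, gowag, smegras]
>>> vault.carve p='/codup/duflesni'
= ok


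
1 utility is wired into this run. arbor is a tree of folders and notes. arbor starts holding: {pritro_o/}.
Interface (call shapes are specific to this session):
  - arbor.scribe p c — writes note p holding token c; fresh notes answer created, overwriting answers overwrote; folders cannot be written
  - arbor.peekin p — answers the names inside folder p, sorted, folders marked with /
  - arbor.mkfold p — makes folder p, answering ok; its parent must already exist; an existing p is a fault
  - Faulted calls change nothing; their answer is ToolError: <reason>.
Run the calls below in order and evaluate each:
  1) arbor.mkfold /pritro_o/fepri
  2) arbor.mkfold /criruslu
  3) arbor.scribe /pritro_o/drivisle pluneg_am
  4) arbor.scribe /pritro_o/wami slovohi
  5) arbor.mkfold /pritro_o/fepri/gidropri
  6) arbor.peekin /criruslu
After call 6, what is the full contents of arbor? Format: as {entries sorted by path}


Now I run mkfold passing p: /pritro_o/fepri, — result: ok.
I use mkfold passing p: /criruslu, — result: ok.
I run scribe passing p: /pritro_o/drivisle, c: pluneg_am, → created.
Using scribe passing p: /pritro_o/wami, c: slovohi: created.
I call mkfold passing p: /pritro_o/fepri/gidropri, and see ok.
Now I run peekin passing p: /criruslu, → [].

Answer: {criruslu/, pritro_o/, pritro_o/drivisle=pluneg_am, pritro_o/fepri/, pritro_o/fepri/gidropri/, pritro_o/wami=slovohi}


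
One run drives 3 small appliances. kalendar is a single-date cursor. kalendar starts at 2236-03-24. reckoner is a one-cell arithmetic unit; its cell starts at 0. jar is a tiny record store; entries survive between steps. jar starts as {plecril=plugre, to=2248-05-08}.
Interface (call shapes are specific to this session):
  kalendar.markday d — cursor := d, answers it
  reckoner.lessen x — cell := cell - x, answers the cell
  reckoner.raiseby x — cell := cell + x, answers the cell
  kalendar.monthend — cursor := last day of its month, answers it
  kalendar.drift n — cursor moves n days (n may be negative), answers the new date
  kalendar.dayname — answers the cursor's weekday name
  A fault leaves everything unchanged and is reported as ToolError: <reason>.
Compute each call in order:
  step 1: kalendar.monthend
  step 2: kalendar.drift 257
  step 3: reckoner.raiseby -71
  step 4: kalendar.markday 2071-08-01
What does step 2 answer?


Answer: 2236-12-13

Derivation:
Now I run kalendar.monthend, giving 2236-03-31.
I call kalendar.drift using n: 257, and get 2236-12-13.
I use reckoner.raiseby using x: -71, and see -71.
Then kalendar.markday using d: 2071-08-01, and see 2071-08-01.


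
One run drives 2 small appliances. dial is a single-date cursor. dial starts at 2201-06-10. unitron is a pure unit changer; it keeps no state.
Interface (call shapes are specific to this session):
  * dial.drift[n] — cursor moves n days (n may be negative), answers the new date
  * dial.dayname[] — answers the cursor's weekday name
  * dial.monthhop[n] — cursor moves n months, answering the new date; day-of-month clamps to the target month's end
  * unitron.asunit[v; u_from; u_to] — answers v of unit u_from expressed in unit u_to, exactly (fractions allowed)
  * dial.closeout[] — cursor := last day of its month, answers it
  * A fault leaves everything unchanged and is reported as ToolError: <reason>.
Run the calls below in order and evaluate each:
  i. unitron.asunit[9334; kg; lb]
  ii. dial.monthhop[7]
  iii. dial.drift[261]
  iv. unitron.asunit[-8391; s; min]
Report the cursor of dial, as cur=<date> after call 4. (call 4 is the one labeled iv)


Do: asunit[v='9334'; u_from='kg'; u_to='lb']
See: 933400000000/45359237
Do: monthhop[n='7']
See: 2202-01-10
Do: drift[n='261']
See: 2202-09-28
Do: asunit[v='-8391'; u_from='s'; u_to='min']
See: -2797/20

Answer: cur=2202-09-28


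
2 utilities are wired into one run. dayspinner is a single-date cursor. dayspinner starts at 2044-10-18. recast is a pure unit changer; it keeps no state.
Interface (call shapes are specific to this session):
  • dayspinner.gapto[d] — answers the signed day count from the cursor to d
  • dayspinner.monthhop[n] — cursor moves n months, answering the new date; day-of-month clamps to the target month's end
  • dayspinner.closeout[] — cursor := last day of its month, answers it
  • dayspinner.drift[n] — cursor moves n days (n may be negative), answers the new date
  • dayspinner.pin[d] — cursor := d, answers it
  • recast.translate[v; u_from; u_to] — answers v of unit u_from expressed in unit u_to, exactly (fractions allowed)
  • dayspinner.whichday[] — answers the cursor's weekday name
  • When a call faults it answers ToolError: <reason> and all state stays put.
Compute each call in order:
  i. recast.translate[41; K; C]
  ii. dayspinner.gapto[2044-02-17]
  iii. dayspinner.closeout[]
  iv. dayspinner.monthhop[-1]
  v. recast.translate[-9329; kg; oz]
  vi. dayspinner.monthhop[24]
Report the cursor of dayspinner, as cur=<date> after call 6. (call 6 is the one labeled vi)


[in] translate v=41 u_from=K u_to=C
:: -4643/20
[in] gapto d=2044-02-17
:: -244
[in] closeout
:: 2044-10-31
[in] monthhop n=-1
:: 2044-09-30
[in] translate v=-9329 u_from=kg u_to=oz
:: -14926400000000/45359237
[in] monthhop n=24
:: 2046-09-30

Answer: cur=2046-09-30


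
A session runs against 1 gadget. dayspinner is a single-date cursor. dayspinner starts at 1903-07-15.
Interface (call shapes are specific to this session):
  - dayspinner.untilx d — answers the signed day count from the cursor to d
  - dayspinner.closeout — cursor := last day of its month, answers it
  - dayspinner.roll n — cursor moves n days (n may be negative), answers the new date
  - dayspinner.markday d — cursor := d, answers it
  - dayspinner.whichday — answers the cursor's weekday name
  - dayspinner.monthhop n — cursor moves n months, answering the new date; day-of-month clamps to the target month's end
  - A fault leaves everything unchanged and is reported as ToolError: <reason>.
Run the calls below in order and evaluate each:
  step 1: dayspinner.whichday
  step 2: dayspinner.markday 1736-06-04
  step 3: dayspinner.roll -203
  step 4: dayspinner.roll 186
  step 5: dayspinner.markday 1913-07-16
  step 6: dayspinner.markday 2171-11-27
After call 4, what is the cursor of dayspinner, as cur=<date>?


$ whichday
  Wednesday
$ markday 1736-06-04
  1736-06-04
$ roll -203
  1735-11-14
$ roll 186
  1736-05-18
$ markday 1913-07-16
  1913-07-16
$ markday 2171-11-27
  2171-11-27

Answer: cur=1736-05-18


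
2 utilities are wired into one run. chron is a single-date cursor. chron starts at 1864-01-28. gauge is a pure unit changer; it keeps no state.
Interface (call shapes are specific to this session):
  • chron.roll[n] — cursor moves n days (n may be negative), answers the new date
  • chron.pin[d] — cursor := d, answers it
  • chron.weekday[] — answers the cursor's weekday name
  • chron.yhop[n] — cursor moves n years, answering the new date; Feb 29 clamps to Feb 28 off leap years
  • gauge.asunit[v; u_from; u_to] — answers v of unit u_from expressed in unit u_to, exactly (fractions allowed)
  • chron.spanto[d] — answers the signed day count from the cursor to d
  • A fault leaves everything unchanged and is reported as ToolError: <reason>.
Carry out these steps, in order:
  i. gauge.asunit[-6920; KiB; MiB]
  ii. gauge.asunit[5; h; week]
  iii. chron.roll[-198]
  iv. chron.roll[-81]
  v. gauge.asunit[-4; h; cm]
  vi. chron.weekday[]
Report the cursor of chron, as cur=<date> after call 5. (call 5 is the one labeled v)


Answer: cur=1863-04-24

Derivation:
CALL gauge.asunit[v: -6920; u_from: KiB; u_to: MiB]
RET  -865/128
CALL gauge.asunit[v: 5; u_from: h; u_to: week]
RET  5/168
CALL chron.roll[n: -198]
RET  1863-07-14
CALL chron.roll[n: -81]
RET  1863-04-24
CALL gauge.asunit[v: -4; u_from: h; u_to: cm]
RET  ToolError: incompatible units
CALL chron.weekday[]
RET  Friday


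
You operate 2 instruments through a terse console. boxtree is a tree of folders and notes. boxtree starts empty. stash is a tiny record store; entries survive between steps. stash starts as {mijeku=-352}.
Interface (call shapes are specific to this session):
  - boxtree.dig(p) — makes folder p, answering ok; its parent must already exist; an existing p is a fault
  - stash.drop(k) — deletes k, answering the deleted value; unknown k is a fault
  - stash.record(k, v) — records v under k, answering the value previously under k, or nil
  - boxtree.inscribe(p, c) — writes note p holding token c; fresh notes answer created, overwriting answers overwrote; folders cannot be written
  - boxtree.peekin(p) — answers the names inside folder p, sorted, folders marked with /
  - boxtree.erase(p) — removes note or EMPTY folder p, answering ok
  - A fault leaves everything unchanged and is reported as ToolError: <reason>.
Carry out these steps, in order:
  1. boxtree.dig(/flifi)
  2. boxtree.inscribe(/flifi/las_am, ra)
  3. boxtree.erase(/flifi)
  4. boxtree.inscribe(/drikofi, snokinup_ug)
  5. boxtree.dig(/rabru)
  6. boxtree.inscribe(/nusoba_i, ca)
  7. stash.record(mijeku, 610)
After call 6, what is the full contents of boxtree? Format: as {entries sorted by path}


// 1. dig(p: /flifi) == ok
// 2. inscribe(p: /flifi/las_am, c: ra) == created
// 3. erase(p: /flifi) == ToolError: not empty
// 4. inscribe(p: /drikofi, c: snokinup_ug) == created
// 5. dig(p: /rabru) == ok
// 6. inscribe(p: /nusoba_i, c: ca) == created
// 7. record(k: mijeku, v: 610) == -352

Answer: {drikofi=snokinup_ug, flifi/, flifi/las_am=ra, nusoba_i=ca, rabru/}


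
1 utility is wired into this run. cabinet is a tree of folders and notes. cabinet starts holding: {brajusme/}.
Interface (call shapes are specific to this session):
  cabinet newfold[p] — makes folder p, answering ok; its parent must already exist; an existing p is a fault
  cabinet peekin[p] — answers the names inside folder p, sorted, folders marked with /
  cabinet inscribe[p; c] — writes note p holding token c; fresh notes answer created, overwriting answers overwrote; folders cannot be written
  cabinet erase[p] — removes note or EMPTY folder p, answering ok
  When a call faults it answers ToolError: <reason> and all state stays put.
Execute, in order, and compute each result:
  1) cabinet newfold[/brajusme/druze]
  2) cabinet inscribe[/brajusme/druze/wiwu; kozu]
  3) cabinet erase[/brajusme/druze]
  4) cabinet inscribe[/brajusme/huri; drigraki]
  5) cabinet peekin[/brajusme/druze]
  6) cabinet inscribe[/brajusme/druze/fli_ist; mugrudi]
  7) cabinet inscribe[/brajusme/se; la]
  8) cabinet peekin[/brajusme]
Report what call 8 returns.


Invoking cabinet newfold passing p='/brajusme/druze', and see ok.
I run cabinet inscribe passing p='/brajusme/druze/wiwu', c='kozu', → created.
I run cabinet erase passing p='/brajusme/druze', and observe ToolError: not empty.
Invoking cabinet inscribe passing p='/brajusme/huri', c='drigraki', and observe created.
Next I call cabinet peekin passing p='/brajusme/druze': [wiwu].
Calling cabinet inscribe passing p='/brajusme/druze/fli_ist', c='mugrudi', which returns created.
Then cabinet inscribe passing p='/brajusme/se', c='la': created.
I use cabinet peekin passing p='/brajusme', yielding [druze/, huri, se].

Answer: [druze/, huri, se]


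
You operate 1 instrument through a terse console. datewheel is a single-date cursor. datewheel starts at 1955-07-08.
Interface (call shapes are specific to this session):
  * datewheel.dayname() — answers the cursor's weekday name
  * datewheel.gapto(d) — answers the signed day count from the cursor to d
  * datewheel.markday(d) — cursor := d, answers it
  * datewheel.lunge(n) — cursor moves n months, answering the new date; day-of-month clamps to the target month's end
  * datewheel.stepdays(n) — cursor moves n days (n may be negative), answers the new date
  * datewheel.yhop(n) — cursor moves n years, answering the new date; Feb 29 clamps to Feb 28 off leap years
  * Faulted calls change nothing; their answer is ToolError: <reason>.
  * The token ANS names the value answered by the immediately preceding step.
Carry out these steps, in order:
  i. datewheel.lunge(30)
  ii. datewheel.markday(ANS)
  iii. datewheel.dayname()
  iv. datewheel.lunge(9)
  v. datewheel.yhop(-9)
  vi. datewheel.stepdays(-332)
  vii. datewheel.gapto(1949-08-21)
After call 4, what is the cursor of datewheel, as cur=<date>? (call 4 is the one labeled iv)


Answer: cur=1958-10-08

Derivation:
·→ datewheel.lunge(n: 30)
·← 1958-01-08
·→ datewheel.markday(d: ANS)
·← 1958-01-08
·→ datewheel.dayname()
·← Wednesday
·→ datewheel.lunge(n: 9)
·← 1958-10-08
·→ datewheel.yhop(n: -9)
·← 1949-10-08
·→ datewheel.stepdays(n: -332)
·← 1948-11-10
·→ datewheel.gapto(d: 1949-08-21)
·← 284


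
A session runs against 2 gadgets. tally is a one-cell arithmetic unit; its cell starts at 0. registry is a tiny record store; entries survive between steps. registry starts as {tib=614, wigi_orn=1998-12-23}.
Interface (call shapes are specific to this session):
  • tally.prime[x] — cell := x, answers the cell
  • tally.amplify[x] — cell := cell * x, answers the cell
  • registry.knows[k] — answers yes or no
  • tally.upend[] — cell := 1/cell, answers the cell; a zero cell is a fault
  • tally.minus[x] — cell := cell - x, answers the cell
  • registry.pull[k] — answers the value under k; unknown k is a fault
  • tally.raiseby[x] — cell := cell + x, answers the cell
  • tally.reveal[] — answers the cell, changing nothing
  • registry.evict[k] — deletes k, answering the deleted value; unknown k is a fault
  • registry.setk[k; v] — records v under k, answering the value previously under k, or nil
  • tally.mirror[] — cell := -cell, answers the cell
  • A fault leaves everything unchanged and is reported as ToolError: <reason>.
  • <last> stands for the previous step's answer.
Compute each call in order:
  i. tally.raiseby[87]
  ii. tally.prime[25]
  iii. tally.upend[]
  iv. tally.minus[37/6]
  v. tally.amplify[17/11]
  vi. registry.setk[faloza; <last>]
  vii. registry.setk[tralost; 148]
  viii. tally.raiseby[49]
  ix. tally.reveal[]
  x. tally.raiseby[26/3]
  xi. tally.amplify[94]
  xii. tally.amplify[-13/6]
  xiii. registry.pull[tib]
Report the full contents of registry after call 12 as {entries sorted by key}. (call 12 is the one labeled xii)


Answer: {faloza=-15623/1650, tib=614, tralost=148, wigi_orn=1998-12-23}

Derivation:
# 1. tally.raiseby(x=87) ~> 87
# 2. tally.prime(x=25) ~> 25
# 3. tally.upend() ~> 1/25
# 4. tally.minus(x=37/6) ~> -919/150
# 5. tally.amplify(x=17/11) ~> -15623/1650
# 6. registry.setk(k=faloza, v=<last>) ~> nil
# 7. registry.setk(k=tralost, v=148) ~> nil
# 8. tally.raiseby(x=49) ~> 65227/1650
# 9. tally.reveal() ~> 65227/1650
# 10. tally.raiseby(x=26/3) ~> 26509/550
# 11. tally.amplify(x=94) ~> 1245923/275
# 12. tally.amplify(x=-13/6) ~> -16196999/1650
# 13. registry.pull(k=tib) ~> 614


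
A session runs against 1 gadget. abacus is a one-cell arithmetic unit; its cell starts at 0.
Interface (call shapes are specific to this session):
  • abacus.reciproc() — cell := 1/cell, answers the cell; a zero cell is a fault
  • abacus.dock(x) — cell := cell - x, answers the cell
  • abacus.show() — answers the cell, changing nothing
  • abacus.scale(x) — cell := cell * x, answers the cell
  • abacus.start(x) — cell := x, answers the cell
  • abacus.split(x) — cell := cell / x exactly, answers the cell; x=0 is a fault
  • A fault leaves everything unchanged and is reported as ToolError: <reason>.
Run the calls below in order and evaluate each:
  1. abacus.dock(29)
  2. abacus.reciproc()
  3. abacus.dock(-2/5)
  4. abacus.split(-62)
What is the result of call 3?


Answer: 53/145

Derivation:
I invoke abacus.dock with x='29', yielding -29.
Now I run abacus.reciproc(), giving -1/29.
I use abacus.dock with x='-2/5', giving 53/145.
I try abacus.split with x='-62': -53/8990.


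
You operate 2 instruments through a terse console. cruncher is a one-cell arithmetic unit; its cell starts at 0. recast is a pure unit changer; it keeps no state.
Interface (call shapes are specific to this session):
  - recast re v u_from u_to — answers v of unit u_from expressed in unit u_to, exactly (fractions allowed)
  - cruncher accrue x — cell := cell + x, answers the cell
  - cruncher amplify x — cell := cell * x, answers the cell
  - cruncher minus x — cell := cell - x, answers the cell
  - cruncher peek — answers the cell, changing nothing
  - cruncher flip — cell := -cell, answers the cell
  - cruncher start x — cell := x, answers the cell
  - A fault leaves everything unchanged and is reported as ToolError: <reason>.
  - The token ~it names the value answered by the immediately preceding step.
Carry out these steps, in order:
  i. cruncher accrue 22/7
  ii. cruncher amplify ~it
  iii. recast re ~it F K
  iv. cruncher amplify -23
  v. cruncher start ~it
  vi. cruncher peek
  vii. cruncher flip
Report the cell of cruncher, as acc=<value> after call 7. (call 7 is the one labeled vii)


Answer: acc=11132/49

Derivation:
// cruncher accrue(x→22/7) => 22/7
// cruncher amplify(x→~it) => 484/49
// recast re(v→~it, u_from→F, u_to→K) => 2300783/8820
// cruncher amplify(x→-23) => -11132/49
// cruncher start(x→~it) => -11132/49
// cruncher peek() => -11132/49
// cruncher flip() => 11132/49


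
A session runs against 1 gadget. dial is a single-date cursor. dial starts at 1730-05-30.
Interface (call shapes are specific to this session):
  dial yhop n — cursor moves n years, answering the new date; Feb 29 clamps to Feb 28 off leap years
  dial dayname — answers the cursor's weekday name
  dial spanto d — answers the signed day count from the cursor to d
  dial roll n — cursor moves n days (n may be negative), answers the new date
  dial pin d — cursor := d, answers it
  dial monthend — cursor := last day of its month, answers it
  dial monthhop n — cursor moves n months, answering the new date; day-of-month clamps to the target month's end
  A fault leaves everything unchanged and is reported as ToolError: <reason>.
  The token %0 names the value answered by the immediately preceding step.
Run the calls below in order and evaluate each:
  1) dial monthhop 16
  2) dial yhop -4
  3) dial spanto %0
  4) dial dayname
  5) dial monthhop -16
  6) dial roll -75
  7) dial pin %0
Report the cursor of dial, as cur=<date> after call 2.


Answer: cur=1727-09-30

Derivation:
>> dial monthhop(16)
<< 1731-09-30
>> dial yhop(-4)
<< 1727-09-30
>> dial spanto(%0)
<< 0
>> dial dayname()
<< Tuesday
>> dial monthhop(-16)
<< 1726-05-30
>> dial roll(-75)
<< 1726-03-16
>> dial pin(%0)
<< 1726-03-16


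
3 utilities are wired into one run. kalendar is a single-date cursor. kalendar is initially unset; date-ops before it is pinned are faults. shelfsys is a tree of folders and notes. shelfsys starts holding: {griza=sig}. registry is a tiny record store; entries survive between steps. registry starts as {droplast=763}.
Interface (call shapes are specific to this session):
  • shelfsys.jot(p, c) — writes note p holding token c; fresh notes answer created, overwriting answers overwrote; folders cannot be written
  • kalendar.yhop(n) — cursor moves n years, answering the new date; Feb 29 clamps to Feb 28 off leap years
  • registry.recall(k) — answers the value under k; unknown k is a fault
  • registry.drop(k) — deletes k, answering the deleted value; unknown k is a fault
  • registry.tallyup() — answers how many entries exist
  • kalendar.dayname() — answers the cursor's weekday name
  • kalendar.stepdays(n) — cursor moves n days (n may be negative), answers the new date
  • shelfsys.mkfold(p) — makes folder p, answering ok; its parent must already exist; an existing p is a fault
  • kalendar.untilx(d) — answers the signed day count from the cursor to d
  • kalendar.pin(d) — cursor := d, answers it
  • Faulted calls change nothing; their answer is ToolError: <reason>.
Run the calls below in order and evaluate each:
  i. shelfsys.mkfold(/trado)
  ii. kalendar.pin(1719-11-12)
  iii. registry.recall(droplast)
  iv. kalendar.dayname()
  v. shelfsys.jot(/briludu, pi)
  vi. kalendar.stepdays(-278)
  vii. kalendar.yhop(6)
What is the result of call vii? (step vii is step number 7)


Calling mkfold using p='/trado', — result: ok.
Next I call pin using d='1719-11-12', and observe 1719-11-12.
Calling recall using k='droplast', giving 763.
Next I call dayname, → Sunday.
Next I call jot using p='/briludu', c='pi', and get created.
Invoking stepdays using n='-278', giving 1719-02-07.
Calling yhop using n='6', and see 1725-02-07.

Answer: 1725-02-07
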